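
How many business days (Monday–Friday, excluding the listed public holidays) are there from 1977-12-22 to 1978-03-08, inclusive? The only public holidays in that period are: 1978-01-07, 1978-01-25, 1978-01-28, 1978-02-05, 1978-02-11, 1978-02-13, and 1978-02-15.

1977-12-22 is a Thursday.
The range spans 77 days (inclusive of both endpoints).
77 = 7 × 11, so the span is exactly 11 full weeks.
Each full week contributes 5 weekdays (Mon–Fri): 11 × 5 = 55.
Holidays: 1978-01-07 (Sat); 1978-01-25 (Wed); 1978-01-28 (Sat); 1978-02-05 (Sun); 1978-02-11 (Sat); 1978-02-13 (Mon); 1978-02-15 (Wed).
3 of the 7 holidays fall on weekdays; the rest are weekends and were already excluded.
Business days: 55 − 3 = 52.

52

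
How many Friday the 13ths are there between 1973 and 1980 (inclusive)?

Friday-the-13ths by year:
1973: Apr, Jul
1974: Sep, Dec
1975: Jun
1976: Feb, Aug
1977: May
1978: Jan, Oct
1979: Apr, Jul
1980: Jun

13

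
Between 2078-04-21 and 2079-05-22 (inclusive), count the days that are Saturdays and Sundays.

2078-04-21 is a Thursday.
The range spans 397 days (inclusive of both endpoints).
397 = 7 × 56 + 5, so there are 56 full weeks plus 5 extra days.
Each full week contributes 2 days from the set (Sat, Sun): 56 × 2 = 112.
The 5 extra days are Thursday, Friday, Saturday, Sunday, Monday — 2 of them qualify.
Total: 112 + 2 = 114.

114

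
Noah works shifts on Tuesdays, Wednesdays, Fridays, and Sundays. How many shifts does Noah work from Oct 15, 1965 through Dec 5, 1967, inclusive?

447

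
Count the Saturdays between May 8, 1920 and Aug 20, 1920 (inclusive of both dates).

May 8, 1920 is a Saturday.
That's 105 days from start to end, counting both.
105 = 7 × 15, so the span is exactly 15 full weeks.
Each full week contributes one Saturday: 15 so far.
Total: 15.

15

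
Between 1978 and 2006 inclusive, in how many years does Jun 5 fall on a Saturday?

Day of week of June 5 in each year:
1978: Mon, 1979: Tue, 1980: Thu, 1981: Fri, 1982: Sat ✓, 1983: Sun, 1984: Tue, 1985: Wed, 1986: Thu, 1987: Fri, 1988: Sun, 1989: Mon, 1990: Tue, 1991: Wed, 1992: Fri, 1993: Sat ✓, 1994: Sun, 1995: Mon, 1996: Wed, 1997: Thu, 1998: Fri, 1999: Sat ✓, 2000: Mon, 2001: Tue, 2002: Wed, 2003: Thu, 2004: Sat ✓, 2005: Sun, 2006: Mon
Saturdays: 1982, 1993, 1999, 2004.

4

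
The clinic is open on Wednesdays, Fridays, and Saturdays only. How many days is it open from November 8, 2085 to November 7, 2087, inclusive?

November 8, 2085 is a Thursday.
That's 730 days from start to end, counting both.
730 = 7 × 104 + 2, so there are 104 full weeks plus 2 extra days.
Each full week contributes 3 days from the set (Wed, Fri, Sat): 104 × 3 = 312.
The 2 extra days are Thursday, Friday — 1 of them qualifies.
Total: 312 + 1 = 313.

313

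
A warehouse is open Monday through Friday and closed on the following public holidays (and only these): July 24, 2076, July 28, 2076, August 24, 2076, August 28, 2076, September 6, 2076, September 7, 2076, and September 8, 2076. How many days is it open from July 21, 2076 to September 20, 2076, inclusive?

July 21, 2076 is a Tuesday.
That's 62 days from start to end, counting both.
62 = 7 × 8 + 6, so there are 8 full weeks plus 6 extra days.
Each full week contributes 5 weekdays (Mon–Fri): 8 × 5 = 40.
The 6 extra days are Tuesday, Wednesday, Thursday, Friday, Saturday, Sunday — 4 of them qualify.
Total: 40 + 4 = 44.
Holidays: July 24, 2076 (Fri); July 28, 2076 (Tue); August 24, 2076 (Mon); August 28, 2076 (Fri); September 6, 2076 (Sun); September 7, 2076 (Mon); September 8, 2076 (Tue).
6 of the 7 holidays fall on weekdays; the rest are weekends and were already excluded.
Business days: 44 − 6 = 38.

38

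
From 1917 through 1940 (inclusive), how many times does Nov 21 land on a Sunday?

3

Day of week of November 21 in each year:
1917: Wed, 1918: Thu, 1919: Fri, 1920: Sun ✓, 1921: Mon, 1922: Tue, 1923: Wed, 1924: Fri, 1925: Sat, 1926: Sun ✓, 1927: Mon, 1928: Wed, 1929: Thu, 1930: Fri, 1931: Sat, 1932: Mon, 1933: Tue, 1934: Wed, 1935: Thu, 1936: Sat, 1937: Sun ✓, 1938: Mon, 1939: Tue, 1940: Thu
Sundays: 1920, 1926, 1937.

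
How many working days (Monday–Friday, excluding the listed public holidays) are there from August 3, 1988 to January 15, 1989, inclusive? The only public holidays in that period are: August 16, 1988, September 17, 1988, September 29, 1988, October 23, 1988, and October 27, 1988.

August 3, 1988 is a Wednesday.
That's 166 days from start to end, counting both.
166 = 7 × 23 + 5, so there are 23 full weeks plus 5 extra days.
Each full week contributes 5 weekdays (Mon–Fri): 23 × 5 = 115.
The 5 extra days are Wed, Thu, Fri, Sat, Sun — 3 of them qualify.
Total: 115 + 3 = 118.
Holidays: August 16, 1988 (Tue); September 17, 1988 (Sat); September 29, 1988 (Thu); October 23, 1988 (Sun); October 27, 1988 (Thu).
3 of the 5 holidays fall on weekdays; the rest are weekends and were already excluded.
Business days: 118 − 3 = 115.

115 working days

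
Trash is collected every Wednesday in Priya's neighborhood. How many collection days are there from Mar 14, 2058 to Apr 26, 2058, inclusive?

Mar 14, 2058 is a Thursday.
The range spans 44 days (inclusive of both endpoints).
44 = 7 × 6 + 2, so there are 6 full weeks plus 2 extra days.
Each full week contributes one Wednesday: 6 so far.
The 2 extra days are Thu, Fri — none qualify.
Total: 6 + 0 = 6.

6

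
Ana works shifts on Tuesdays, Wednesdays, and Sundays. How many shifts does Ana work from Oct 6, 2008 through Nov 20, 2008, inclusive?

Oct 6, 2008 is a Monday.
The range spans 46 days (inclusive of both endpoints).
46 = 7 × 6 + 4, so there are 6 full weeks plus 4 extra days.
Each full week contributes 3 days from the set (Tue, Wed, Sun): 6 × 3 = 18.
The 4 extra days are Mon, Tue, Wed, Thu — 2 of them qualify.
Total: 18 + 2 = 20.

20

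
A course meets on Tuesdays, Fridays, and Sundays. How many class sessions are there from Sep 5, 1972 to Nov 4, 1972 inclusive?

26

Sep 5, 1972 is a Tuesday.
From Sep 5, 1972 to Nov 4, 1972 is 61 days inclusive.
61 = 7 × 8 + 5, so there are 8 full weeks plus 5 extra days.
Each full week contributes 3 days from the set (Tue, Fri, Sun): 8 × 3 = 24.
The 5 extra days are Tue, Wed, Thu, Fri, Sat — 2 of them qualify.
Total: 24 + 2 = 26.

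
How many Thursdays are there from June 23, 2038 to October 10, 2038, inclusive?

16

June 23, 2038 is a Wednesday.
The range spans 110 days (inclusive of both endpoints).
110 = 7 × 15 + 5, so there are 15 full weeks plus 5 extra days.
Each full week contributes one Thursday: 15 so far.
The 5 extra days are Wed, Thu, Fri, Sat, Sun — 1 of them qualifies.
Total: 15 + 1 = 16.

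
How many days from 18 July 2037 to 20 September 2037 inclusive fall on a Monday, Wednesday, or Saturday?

18 July 2037 is a Saturday.
The range spans 65 days (inclusive of both endpoints).
65 = 7 × 9 + 2, so there are 9 full weeks plus 2 extra days.
Each full week contributes 3 days from the set (Mon, Wed, Sat): 9 × 3 = 27.
The 2 extra days are Sat, Sun — 1 of them qualifies.
Total: 27 + 1 = 28.

28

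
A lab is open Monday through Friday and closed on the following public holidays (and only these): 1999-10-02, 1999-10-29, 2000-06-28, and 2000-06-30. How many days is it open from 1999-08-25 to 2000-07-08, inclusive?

1999-08-25 is a Wednesday.
That's 319 days from start to end, counting both.
319 = 7 × 45 + 4, so there are 45 full weeks plus 4 extra days.
Each full week contributes 5 weekdays (Mon–Fri): 45 × 5 = 225.
The 4 extra days are Wednesday, Thursday, Friday, Saturday — 3 of them qualify.
Total: 225 + 3 = 228.
Holidays: 1999-10-02 (Sat); 1999-10-29 (Fri); 2000-06-28 (Wed); 2000-06-30 (Fri).
3 of the 4 holidays fall on weekdays; the rest are weekends and were already excluded.
Business days: 228 − 3 = 225.

225 business days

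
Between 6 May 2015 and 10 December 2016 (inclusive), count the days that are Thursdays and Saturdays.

6 May 2015 is a Wednesday.
That's 585 days from start to end, counting both.
585 = 7 × 83 + 4, so there are 83 full weeks plus 4 extra days.
Each full week contributes 2 days from the set (Thu, Sat): 83 × 2 = 166.
The 4 extra days are Wednesday, Thursday, Friday, Saturday — 2 of them qualify.
Total: 166 + 2 = 168.

168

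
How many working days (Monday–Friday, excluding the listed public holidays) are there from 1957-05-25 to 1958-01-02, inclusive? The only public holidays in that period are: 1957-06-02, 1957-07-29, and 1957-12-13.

157

1957-05-25 is a Saturday.
The range spans 223 days (inclusive of both endpoints).
223 = 7 × 31 + 6, so there are 31 full weeks plus 6 extra days.
Each full week contributes 5 weekdays (Mon–Fri): 31 × 5 = 155.
The 6 extra days are Saturday, Sunday, Monday, Tuesday, Wednesday, Thursday — 4 of them qualify.
Total: 155 + 4 = 159.
Holidays: 1957-06-02 (Sun); 1957-07-29 (Mon); 1957-12-13 (Fri).
2 of the 3 holidays fall on weekdays; the rest are weekends and were already excluded.
Business days: 159 − 2 = 157.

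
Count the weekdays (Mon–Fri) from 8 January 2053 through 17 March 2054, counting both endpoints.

8 January 2053 is a Wednesday.
That's 434 days from start to end, counting both.
434 = 7 × 62, so the span is exactly 62 full weeks.
Each full week contributes 5 weekdays (Mon–Fri): 62 × 5 = 310.

310 weekdays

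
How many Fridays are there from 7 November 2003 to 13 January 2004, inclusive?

7 November 2003 is a Friday.
The range spans 68 days (inclusive of both endpoints).
68 = 7 × 9 + 5, so there are 9 full weeks plus 5 extra days.
Each full week contributes one Friday: 9 so far.
The 5 extra days are Friday, Saturday, Sunday, Monday, Tuesday — 1 of them qualifies.
Total: 9 + 1 = 10.

10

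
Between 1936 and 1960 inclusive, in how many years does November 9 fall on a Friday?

Day of week of November 9 in each year:
1936: Mon, 1937: Tue, 1938: Wed, 1939: Thu, 1940: Sat, 1941: Sun, 1942: Mon, 1943: Tue, 1944: Thu, 1945: Fri ✓, 1946: Sat, 1947: Sun, 1948: Tue, 1949: Wed, 1950: Thu, 1951: Fri ✓, 1952: Sun, 1953: Mon, 1954: Tue, 1955: Wed, 1956: Fri ✓, 1957: Sat, 1958: Sun, 1959: Mon, 1960: Wed
Fridays: 1945, 1951, 1956.

3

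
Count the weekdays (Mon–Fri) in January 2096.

22

1 January 2096 is a Sunday.
That's 31 days from start to end, counting both.
31 = 7 × 4 + 3, so there are 4 full weeks plus 3 extra days.
Each full week contributes 5 weekdays (Mon–Fri): 4 × 5 = 20.
The 3 extra days are Sun, Mon, Tue — 2 of them qualify.
Total: 20 + 2 = 22.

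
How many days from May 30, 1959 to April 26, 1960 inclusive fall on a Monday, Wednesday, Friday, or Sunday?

May 30, 1959 is a Saturday.
The range spans 333 days (inclusive of both endpoints).
333 = 7 × 47 + 4, so there are 47 full weeks plus 4 extra days.
Each full week contributes 4 days from the set (Mon, Wed, Fri, Sun): 47 × 4 = 188.
The 4 extra days are Sat, Sun, Mon, Tue — 2 of them qualify.
Total: 188 + 2 = 190.

190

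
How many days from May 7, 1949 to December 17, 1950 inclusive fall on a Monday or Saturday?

169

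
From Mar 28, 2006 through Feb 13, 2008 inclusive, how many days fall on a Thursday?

98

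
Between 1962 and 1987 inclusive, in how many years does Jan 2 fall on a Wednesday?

Day of week of January 2 in each year:
1962: Tue, 1963: Wed ✓, 1964: Thu, 1965: Sat, 1966: Sun, 1967: Mon, 1968: Tue, 1969: Thu, 1970: Fri, 1971: Sat, 1972: Sun, 1973: Tue, 1974: Wed ✓, 1975: Thu, 1976: Fri, 1977: Sun, 1978: Mon, 1979: Tue, 1980: Wed ✓, 1981: Fri, 1982: Sat, 1983: Sun, 1984: Mon, 1985: Wed ✓, 1986: Thu, 1987: Fri
Wednesdays: 1963, 1974, 1980, 1985.

4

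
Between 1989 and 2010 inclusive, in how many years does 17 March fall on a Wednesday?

4

Day of week of March 17 in each year:
1989: Fri, 1990: Sat, 1991: Sun, 1992: Tue, 1993: Wed ✓, 1994: Thu, 1995: Fri, 1996: Sun, 1997: Mon, 1998: Tue, 1999: Wed ✓, 2000: Fri, 2001: Sat, 2002: Sun, 2003: Mon, 2004: Wed ✓, 2005: Thu, 2006: Fri, 2007: Sat, 2008: Mon, 2009: Tue, 2010: Wed ✓
Wednesdays: 1993, 1999, 2004, 2010.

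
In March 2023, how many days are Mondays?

4

Mar 1, 2023 is a Wednesday.
From Mar 1, 2023 to Mar 31, 2023 is 31 days inclusive.
31 = 7 × 4 + 3, so there are 4 full weeks plus 3 extra days.
Each full week contributes one Monday: 4 so far.
The 3 extra days are Wednesday, Thursday, Friday — none qualify.
Total: 4 + 0 = 4.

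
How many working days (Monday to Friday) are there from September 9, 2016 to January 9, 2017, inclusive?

87

September 9, 2016 is a Friday.
The range spans 123 days (inclusive of both endpoints).
123 = 7 × 17 + 4, so there are 17 full weeks plus 4 extra days.
Each full week contributes 5 weekdays (Mon–Fri): 17 × 5 = 85.
The 4 extra days are Friday, Saturday, Sunday, Monday — 2 of them qualify.
Total: 85 + 2 = 87.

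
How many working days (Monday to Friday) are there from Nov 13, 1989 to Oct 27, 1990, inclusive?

250

Nov 13, 1989 is a Monday.
The range spans 349 days (inclusive of both endpoints).
349 = 7 × 49 + 6, so there are 49 full weeks plus 6 extra days.
Each full week contributes 5 weekdays (Mon–Fri): 49 × 5 = 245.
The 6 extra days are Mon, Tue, Wed, Thu, Fri, Sat — 5 of them qualify.
Total: 245 + 5 = 250.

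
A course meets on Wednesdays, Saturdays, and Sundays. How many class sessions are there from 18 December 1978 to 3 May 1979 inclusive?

18 December 1978 is a Monday.
From 18 December 1978 to 3 May 1979 is 137 days inclusive.
137 = 7 × 19 + 4, so there are 19 full weeks plus 4 extra days.
Each full week contributes 3 days from the set (Wed, Sat, Sun): 19 × 3 = 57.
The 4 extra days are Monday, Tuesday, Wednesday, Thursday — 1 of them qualifies.
Total: 57 + 1 = 58.

58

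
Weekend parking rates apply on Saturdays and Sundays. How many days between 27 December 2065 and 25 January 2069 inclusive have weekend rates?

321

27 December 2065 is a Sunday.
The range spans 1126 days (inclusive of both endpoints).
1126 = 7 × 160 + 6, so there are 160 full weeks plus 6 extra days.
Each full week contributes 2 weekend days (Sat, Sun): 160 × 2 = 320.
The 6 extra days are Sun, Mon, Tue, Wed, Thu, Fri — 1 of them qualifies.
Total: 320 + 1 = 321.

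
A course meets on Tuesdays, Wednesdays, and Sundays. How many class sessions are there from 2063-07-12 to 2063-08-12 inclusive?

2063-07-12 is a Thursday.
That's 32 days from start to end, counting both.
32 = 7 × 4 + 4, so there are 4 full weeks plus 4 extra days.
Each full week contributes 3 days from the set (Tue, Wed, Sun): 4 × 3 = 12.
The 4 extra days are Thursday, Friday, Saturday, Sunday — 1 of them qualifies.
Total: 12 + 1 = 13.

13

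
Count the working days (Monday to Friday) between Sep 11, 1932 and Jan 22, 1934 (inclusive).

Sep 11, 1932 is a Sunday.
The range spans 499 days (inclusive of both endpoints).
499 = 7 × 71 + 2, so there are 71 full weeks plus 2 extra days.
Each full week contributes 5 weekdays (Mon–Fri): 71 × 5 = 355.
The 2 extra days are Sun, Mon — 1 of them qualifies.
Total: 355 + 1 = 356.

356 weekdays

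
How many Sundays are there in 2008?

52

1 January 2008 is a Tuesday.
That's 366 days from start to end, counting both.
366 = 7 × 52 + 2, so there are 52 full weeks plus 2 extra days.
Each full week contributes one Sunday: 52 so far.
The 2 extra days are Tuesday, Wednesday — none qualify.
Total: 52 + 0 = 52.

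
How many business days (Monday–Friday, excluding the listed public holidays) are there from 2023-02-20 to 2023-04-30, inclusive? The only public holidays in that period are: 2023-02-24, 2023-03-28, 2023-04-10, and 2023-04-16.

47 business days

2023-02-20 is a Monday.
That's 70 days from start to end, counting both.
70 = 7 × 10, so the span is exactly 10 full weeks.
Each full week contributes 5 weekdays (Mon–Fri): 10 × 5 = 50.
Total: 50.
Holidays: 2023-02-24 (Fri); 2023-03-28 (Tue); 2023-04-10 (Mon); 2023-04-16 (Sun).
3 of the 4 holidays fall on weekdays; the rest are weekends and were already excluded.
Business days: 50 − 3 = 47.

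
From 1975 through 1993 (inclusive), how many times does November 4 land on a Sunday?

3

Day of week of November 4 in each year:
1975: Tue, 1976: Thu, 1977: Fri, 1978: Sat, 1979: Sun ✓, 1980: Tue, 1981: Wed, 1982: Thu, 1983: Fri, 1984: Sun ✓, 1985: Mon, 1986: Tue, 1987: Wed, 1988: Fri, 1989: Sat, 1990: Sun ✓, 1991: Mon, 1992: Wed, 1993: Thu
Sundays: 1979, 1984, 1990.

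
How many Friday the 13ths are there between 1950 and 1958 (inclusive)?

Friday-the-13ths by year:
1950: Jan, Oct
1951: Apr, Jul
1952: Jun
1953: Feb, Mar, Nov
1954: Aug
1955: May
1956: Jan, Apr, Jul
1957: Sep, Dec
1958: Jun

16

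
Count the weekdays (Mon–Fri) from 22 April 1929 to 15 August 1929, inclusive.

84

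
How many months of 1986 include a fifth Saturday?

A month has five Saturdays exactly when Saturday falls within its first (length − 28) days.
Jan: 31 days, starts Wed → 5 of Wed, Thu, Fri
Feb: 28 days, starts Sat → 5 of (none)
Mar: 31 days, starts Sat → 5 of Sat, Sun, Mon ✓
Apr: 30 days, starts Tue → 5 of Tue, Wed
May: 31 days, starts Thu → 5 of Thu, Fri, Sat ✓
Jun: 30 days, starts Sun → 5 of Sun, Mon
Jul: 31 days, starts Tue → 5 of Tue, Wed, Thu
Aug: 31 days, starts Fri → 5 of Fri, Sat, Sun ✓
Sep: 30 days, starts Mon → 5 of Mon, Tue
Oct: 31 days, starts Wed → 5 of Wed, Thu, Fri
Nov: 30 days, starts Sat → 5 of Sat, Sun ✓
Dec: 31 days, starts Mon → 5 of Mon, Tue, Wed
Months with five Saturdays: Mar, May, Aug, Nov.

4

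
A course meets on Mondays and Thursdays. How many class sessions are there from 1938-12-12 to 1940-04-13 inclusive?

1938-12-12 is a Monday.
From 1938-12-12 to 1940-04-13 is 489 days inclusive.
489 = 7 × 69 + 6, so there are 69 full weeks plus 6 extra days.
Each full week contributes 2 days from the set (Mon, Thu): 69 × 2 = 138.
The 6 extra days are Monday, Tuesday, Wednesday, Thursday, Friday, Saturday — 2 of them qualify.
Total: 138 + 2 = 140.

140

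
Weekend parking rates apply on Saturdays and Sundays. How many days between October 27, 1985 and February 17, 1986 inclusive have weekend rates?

33

October 27, 1985 is a Sunday.
That's 114 days from start to end, counting both.
114 = 7 × 16 + 2, so there are 16 full weeks plus 2 extra days.
Each full week contributes 2 weekend days (Sat, Sun): 16 × 2 = 32.
The 2 extra days are Sun, Mon — 1 of them qualifies.
Total: 32 + 1 = 33.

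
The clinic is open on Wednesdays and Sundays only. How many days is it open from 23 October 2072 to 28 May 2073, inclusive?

63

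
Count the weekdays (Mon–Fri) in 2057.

261

1 January 2057 is a Monday.
That's 365 days from start to end, counting both.
365 = 7 × 52 + 1, so there are 52 full weeks plus 1 extra day.
Each full week contributes 5 weekdays (Mon–Fri): 52 × 5 = 260.
The 1 extra day is Mon — 1 of them qualifies.
Total: 260 + 1 = 261.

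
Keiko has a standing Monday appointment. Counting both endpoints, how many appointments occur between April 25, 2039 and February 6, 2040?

42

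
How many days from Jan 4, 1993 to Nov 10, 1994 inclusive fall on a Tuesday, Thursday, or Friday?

Jan 4, 1993 is a Monday.
That's 676 days from start to end, counting both.
676 = 7 × 96 + 4, so there are 96 full weeks plus 4 extra days.
Each full week contributes 3 days from the set (Tue, Thu, Fri): 96 × 3 = 288.
The 4 extra days are Mon, Tue, Wed, Thu — 2 of them qualify.
Total: 288 + 2 = 290.

290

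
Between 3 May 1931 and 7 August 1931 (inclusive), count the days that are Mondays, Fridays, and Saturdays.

3 May 1931 is a Sunday.
From 3 May 1931 to 7 August 1931 is 97 days inclusive.
97 = 7 × 13 + 6, so there are 13 full weeks plus 6 extra days.
Each full week contributes 3 days from the set (Mon, Fri, Sat): 13 × 3 = 39.
The 6 extra days are Sun, Mon, Tue, Wed, Thu, Fri — 2 of them qualify.
Total: 39 + 2 = 41.

41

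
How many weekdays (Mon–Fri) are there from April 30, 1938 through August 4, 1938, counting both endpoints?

69

April 30, 1938 is a Saturday.
From April 30, 1938 to August 4, 1938 is 97 days inclusive.
97 = 7 × 13 + 6, so there are 13 full weeks plus 6 extra days.
Each full week contributes 5 weekdays (Mon–Fri): 13 × 5 = 65.
The 6 extra days are Sat, Sun, Mon, Tue, Wed, Thu — 4 of them qualify.
Total: 65 + 4 = 69.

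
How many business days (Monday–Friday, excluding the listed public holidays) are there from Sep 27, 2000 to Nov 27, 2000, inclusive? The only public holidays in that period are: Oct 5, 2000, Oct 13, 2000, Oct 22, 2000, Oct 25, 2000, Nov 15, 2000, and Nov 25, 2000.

Sep 27, 2000 is a Wednesday.
From Sep 27, 2000 to Nov 27, 2000 is 62 days inclusive.
62 = 7 × 8 + 6, so there are 8 full weeks plus 6 extra days.
Each full week contributes 5 weekdays (Mon–Fri): 8 × 5 = 40.
The 6 extra days are Wed, Thu, Fri, Sat, Sun, Mon — 4 of them qualify.
Total: 40 + 4 = 44.
Holidays: Oct 5, 2000 (Thu); Oct 13, 2000 (Fri); Oct 22, 2000 (Sun); Oct 25, 2000 (Wed); Nov 15, 2000 (Wed); Nov 25, 2000 (Sat).
4 of the 6 holidays fall on weekdays; the rest are weekends and were already excluded.
Business days: 44 − 4 = 40.

40 business days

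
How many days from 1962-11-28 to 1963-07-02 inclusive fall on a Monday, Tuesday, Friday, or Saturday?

1962-11-28 is a Wednesday.
From 1962-11-28 to 1963-07-02 is 217 days inclusive.
217 = 7 × 31, so the span is exactly 31 full weeks.
Each full week contributes 4 days from the set (Mon, Tue, Fri, Sat): 31 × 4 = 124.
Total: 124.

124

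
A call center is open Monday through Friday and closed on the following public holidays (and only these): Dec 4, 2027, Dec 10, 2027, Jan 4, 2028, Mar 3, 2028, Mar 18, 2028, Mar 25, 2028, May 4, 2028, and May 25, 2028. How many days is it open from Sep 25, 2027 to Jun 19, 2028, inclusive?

186

Sep 25, 2027 is a Saturday.
From Sep 25, 2027 to Jun 19, 2028 is 269 days inclusive.
269 = 7 × 38 + 3, so there are 38 full weeks plus 3 extra days.
Each full week contributes 5 weekdays (Mon–Fri): 38 × 5 = 190.
The 3 extra days are Sat, Sun, Mon — 1 of them qualifies.
Total: 190 + 1 = 191.
Holidays: Dec 4, 2027 (Sat); Dec 10, 2027 (Fri); Jan 4, 2028 (Tue); Mar 3, 2028 (Fri); Mar 18, 2028 (Sat); Mar 25, 2028 (Sat); May 4, 2028 (Thu); May 25, 2028 (Thu).
5 of the 8 holidays fall on weekdays; the rest are weekends and were already excluded.
Business days: 191 − 5 = 186.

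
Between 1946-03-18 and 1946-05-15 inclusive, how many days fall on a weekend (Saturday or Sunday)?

1946-03-18 is a Monday.
The range spans 59 days (inclusive of both endpoints).
59 = 7 × 8 + 3, so there are 8 full weeks plus 3 extra days.
Each full week contributes 2 weekend days (Sat, Sun): 8 × 2 = 16.
The 3 extra days are Monday, Tuesday, Wednesday — none qualify.
Total: 16 + 0 = 16.

16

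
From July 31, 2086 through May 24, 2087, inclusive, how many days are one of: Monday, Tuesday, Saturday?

127

July 31, 2086 is a Wednesday.
From July 31, 2086 to May 24, 2087 is 298 days inclusive.
298 = 7 × 42 + 4, so there are 42 full weeks plus 4 extra days.
Each full week contributes 3 days from the set (Mon, Tue, Sat): 42 × 3 = 126.
The 4 extra days are Wednesday, Thursday, Friday, Saturday — 1 of them qualifies.
Total: 126 + 1 = 127.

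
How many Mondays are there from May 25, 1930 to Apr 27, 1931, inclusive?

May 25, 1930 is a Sunday.
From May 25, 1930 to Apr 27, 1931 is 338 days inclusive.
338 = 7 × 48 + 2, so there are 48 full weeks plus 2 extra days.
Each full week contributes one Monday: 48 so far.
The 2 extra days are Sunday, Monday — 1 of them qualifies.
Total: 48 + 1 = 49.

49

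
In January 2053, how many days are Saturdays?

2053-01-01 is a Wednesday.
That's 31 days from start to end, counting both.
31 = 7 × 4 + 3, so there are 4 full weeks plus 3 extra days.
Each full week contributes one Saturday: 4 so far.
The 3 extra days are Wed, Thu, Fri — none qualify.
Total: 4 + 0 = 4.

4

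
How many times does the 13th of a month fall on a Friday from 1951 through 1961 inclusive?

Friday-the-13ths by year:
1951: Apr, Jul
1952: Jun
1953: Feb, Mar, Nov
1954: Aug
1955: May
1956: Jan, Apr, Jul
1957: Sep, Dec
1958: Jun
1959: Feb, Mar, Nov
1960: May
1961: Jan, Oct

20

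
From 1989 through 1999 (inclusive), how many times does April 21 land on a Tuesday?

Day of week of April 21 in each year:
1989: Fri, 1990: Sat, 1991: Sun, 1992: Tue ✓, 1993: Wed, 1994: Thu, 1995: Fri, 1996: Sun, 1997: Mon, 1998: Tue ✓, 1999: Wed
Tuesdays: 1992, 1998.

2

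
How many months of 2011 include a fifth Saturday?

A month has five Saturdays exactly when Saturday falls within its first (length − 28) days.
Jan: 31 days, starts Sat → 5 of Sat, Sun, Mon ✓
Feb: 28 days, starts Tue → 5 of (none)
Mar: 31 days, starts Tue → 5 of Tue, Wed, Thu
Apr: 30 days, starts Fri → 5 of Fri, Sat ✓
May: 31 days, starts Sun → 5 of Sun, Mon, Tue
Jun: 30 days, starts Wed → 5 of Wed, Thu
Jul: 31 days, starts Fri → 5 of Fri, Sat, Sun ✓
Aug: 31 days, starts Mon → 5 of Mon, Tue, Wed
Sep: 30 days, starts Thu → 5 of Thu, Fri
Oct: 31 days, starts Sat → 5 of Sat, Sun, Mon ✓
Nov: 30 days, starts Tue → 5 of Tue, Wed
Dec: 31 days, starts Thu → 5 of Thu, Fri, Sat ✓
Months with five Saturdays: Jan, Apr, Jul, Oct, Dec.

5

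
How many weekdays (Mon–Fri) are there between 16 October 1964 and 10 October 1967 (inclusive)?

778 weekdays

16 October 1964 is a Friday.
That's 1090 days from start to end, counting both.
1090 = 7 × 155 + 5, so there are 155 full weeks plus 5 extra days.
Each full week contributes 5 weekdays (Mon–Fri): 155 × 5 = 775.
The 5 extra days are Friday, Saturday, Sunday, Monday, Tuesday — 3 of them qualify.
Total: 775 + 3 = 778.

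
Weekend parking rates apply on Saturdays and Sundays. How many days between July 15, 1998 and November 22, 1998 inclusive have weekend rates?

July 15, 1998 is a Wednesday.
That's 131 days from start to end, counting both.
131 = 7 × 18 + 5, so there are 18 full weeks plus 5 extra days.
Each full week contributes 2 weekend days (Sat, Sun): 18 × 2 = 36.
The 5 extra days are Wednesday, Thursday, Friday, Saturday, Sunday — 2 of them qualify.
Total: 36 + 2 = 38.

38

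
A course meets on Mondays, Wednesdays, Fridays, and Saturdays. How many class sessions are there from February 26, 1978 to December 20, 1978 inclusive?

February 26, 1978 is a Sunday.
From February 26, 1978 to December 20, 1978 is 298 days inclusive.
298 = 7 × 42 + 4, so there are 42 full weeks plus 4 extra days.
Each full week contributes 4 days from the set (Mon, Wed, Fri, Sat): 42 × 4 = 168.
The 4 extra days are Sunday, Monday, Tuesday, Wednesday — 2 of them qualify.
Total: 168 + 2 = 170.

170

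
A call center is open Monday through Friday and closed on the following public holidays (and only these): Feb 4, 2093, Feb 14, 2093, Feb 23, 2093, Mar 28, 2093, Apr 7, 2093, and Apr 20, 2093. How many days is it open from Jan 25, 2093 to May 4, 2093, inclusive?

Jan 25, 2093 is a Sunday.
That's 100 days from start to end, counting both.
100 = 7 × 14 + 2, so there are 14 full weeks plus 2 extra days.
Each full week contributes 5 weekdays (Mon–Fri): 14 × 5 = 70.
The 2 extra days are Sunday, Monday — 1 of them qualifies.
Total: 70 + 1 = 71.
Holidays: Feb 4, 2093 (Wed); Feb 14, 2093 (Sat); Feb 23, 2093 (Mon); Mar 28, 2093 (Sat); Apr 7, 2093 (Tue); Apr 20, 2093 (Mon).
4 of the 6 holidays fall on weekdays; the rest are weekends and were already excluded.
Business days: 71 − 4 = 67.

67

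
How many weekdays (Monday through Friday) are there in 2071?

1 January 2071 is a Thursday.
The range spans 365 days (inclusive of both endpoints).
365 = 7 × 52 + 1, so there are 52 full weeks plus 1 extra day.
Each full week contributes 5 weekdays (Mon–Fri): 52 × 5 = 260.
The 1 extra day is Thursday — 1 of them qualifies.
Total: 260 + 1 = 261.

261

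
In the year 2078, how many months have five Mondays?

4

A month has five Mondays exactly when Monday falls within its first (length − 28) days.
Jan: 31 days, starts Sat → 5 of Sat, Sun, Mon ✓
Feb: 28 days, starts Tue → 5 of (none)
Mar: 31 days, starts Tue → 5 of Tue, Wed, Thu
Apr: 30 days, starts Fri → 5 of Fri, Sat
May: 31 days, starts Sun → 5 of Sun, Mon, Tue ✓
Jun: 30 days, starts Wed → 5 of Wed, Thu
Jul: 31 days, starts Fri → 5 of Fri, Sat, Sun
Aug: 31 days, starts Mon → 5 of Mon, Tue, Wed ✓
Sep: 30 days, starts Thu → 5 of Thu, Fri
Oct: 31 days, starts Sat → 5 of Sat, Sun, Mon ✓
Nov: 30 days, starts Tue → 5 of Tue, Wed
Dec: 31 days, starts Thu → 5 of Thu, Fri, Sat
Months with five Mondays: Jan, May, Aug, Oct.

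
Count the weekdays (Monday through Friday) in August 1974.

22 weekdays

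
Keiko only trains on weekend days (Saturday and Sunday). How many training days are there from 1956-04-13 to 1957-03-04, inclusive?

94

1956-04-13 is a Friday.
From 1956-04-13 to 1957-03-04 is 326 days inclusive.
326 = 7 × 46 + 4, so there are 46 full weeks plus 4 extra days.
Each full week contributes 2 weekend days (Sat, Sun): 46 × 2 = 92.
The 4 extra days are Friday, Saturday, Sunday, Monday — 2 of them qualify.
Total: 92 + 2 = 94.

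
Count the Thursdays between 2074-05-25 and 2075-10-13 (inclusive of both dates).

72 Thursdays

2074-05-25 is a Friday.
The range spans 507 days (inclusive of both endpoints).
507 = 7 × 72 + 3, so there are 72 full weeks plus 3 extra days.
Each full week contributes one Thursday: 72 so far.
The 3 extra days are Fri, Sat, Sun — none qualify.
Total: 72 + 0 = 72.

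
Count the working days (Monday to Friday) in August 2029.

23

2029-08-01 is a Wednesday.
From 2029-08-01 to 2029-08-31 is 31 days inclusive.
31 = 7 × 4 + 3, so there are 4 full weeks plus 3 extra days.
Each full week contributes 5 weekdays (Mon–Fri): 4 × 5 = 20.
The 3 extra days are Wednesday, Thursday, Friday — 3 of them qualify.
Total: 20 + 3 = 23.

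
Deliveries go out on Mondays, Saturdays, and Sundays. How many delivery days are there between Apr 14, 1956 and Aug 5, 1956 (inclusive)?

Apr 14, 1956 is a Saturday.
From Apr 14, 1956 to Aug 5, 1956 is 114 days inclusive.
114 = 7 × 16 + 2, so there are 16 full weeks plus 2 extra days.
Each full week contributes 3 days from the set (Mon, Sat, Sun): 16 × 3 = 48.
The 2 extra days are Saturday, Sunday — 2 of them qualify.
Total: 48 + 2 = 50.

50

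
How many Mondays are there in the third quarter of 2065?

13

July 1, 2065 is a Wednesday.
The range spans 92 days (inclusive of both endpoints).
92 = 7 × 13 + 1, so there are 13 full weeks plus 1 extra day.
Each full week contributes one Monday: 13 so far.
The 1 extra day is Wednesday — none qualify.
Total: 13 + 0 = 13.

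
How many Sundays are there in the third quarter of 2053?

13

1 July 2053 is a Tuesday.
From 1 July 2053 to 30 September 2053 is 92 days inclusive.
92 = 7 × 13 + 1, so there are 13 full weeks plus 1 extra day.
Each full week contributes one Sunday: 13 so far.
The 1 extra day is Tuesday — none qualify.
Total: 13 + 0 = 13.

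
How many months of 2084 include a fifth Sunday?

5

A month has five Sundays exactly when Sunday falls within its first (length − 28) days.
Jan: 31 days, starts Sat → 5 of Sat, Sun, Mon ✓
Feb: 29 days, starts Tue → 5 of Tue
Mar: 31 days, starts Wed → 5 of Wed, Thu, Fri
Apr: 30 days, starts Sat → 5 of Sat, Sun ✓
May: 31 days, starts Mon → 5 of Mon, Tue, Wed
Jun: 30 days, starts Thu → 5 of Thu, Fri
Jul: 31 days, starts Sat → 5 of Sat, Sun, Mon ✓
Aug: 31 days, starts Tue → 5 of Tue, Wed, Thu
Sep: 30 days, starts Fri → 5 of Fri, Sat
Oct: 31 days, starts Sun → 5 of Sun, Mon, Tue ✓
Nov: 30 days, starts Wed → 5 of Wed, Thu
Dec: 31 days, starts Fri → 5 of Fri, Sat, Sun ✓
Months with five Sundays: Jan, Apr, Jul, Oct, Dec.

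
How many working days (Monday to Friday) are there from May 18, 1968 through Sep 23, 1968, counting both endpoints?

May 18, 1968 is a Saturday.
From May 18, 1968 to Sep 23, 1968 is 129 days inclusive.
129 = 7 × 18 + 3, so there are 18 full weeks plus 3 extra days.
Each full week contributes 5 weekdays (Mon–Fri): 18 × 5 = 90.
The 3 extra days are Saturday, Sunday, Monday — 1 of them qualifies.
Total: 90 + 1 = 91.

91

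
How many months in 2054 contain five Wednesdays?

4

A month has five Wednesdays exactly when Wednesday falls within its first (length − 28) days.
Jan: 31 days, starts Thu → 5 of Thu, Fri, Sat
Feb: 28 days, starts Sun → 5 of (none)
Mar: 31 days, starts Sun → 5 of Sun, Mon, Tue
Apr: 30 days, starts Wed → 5 of Wed, Thu ✓
May: 31 days, starts Fri → 5 of Fri, Sat, Sun
Jun: 30 days, starts Mon → 5 of Mon, Tue
Jul: 31 days, starts Wed → 5 of Wed, Thu, Fri ✓
Aug: 31 days, starts Sat → 5 of Sat, Sun, Mon
Sep: 30 days, starts Tue → 5 of Tue, Wed ✓
Oct: 31 days, starts Thu → 5 of Thu, Fri, Sat
Nov: 30 days, starts Sun → 5 of Sun, Mon
Dec: 31 days, starts Tue → 5 of Tue, Wed, Thu ✓
Months with five Wednesdays: Apr, Jul, Sep, Dec.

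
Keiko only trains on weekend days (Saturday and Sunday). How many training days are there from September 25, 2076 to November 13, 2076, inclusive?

14

September 25, 2076 is a Friday.
From September 25, 2076 to November 13, 2076 is 50 days inclusive.
50 = 7 × 7 + 1, so there are 7 full weeks plus 1 extra day.
Each full week contributes 2 weekend days (Sat, Sun): 7 × 2 = 14.
The 1 extra day is Friday — none qualify.
Total: 14 + 0 = 14.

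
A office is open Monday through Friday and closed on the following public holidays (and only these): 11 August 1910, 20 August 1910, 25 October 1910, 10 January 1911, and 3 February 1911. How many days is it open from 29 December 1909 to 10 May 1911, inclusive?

352

29 December 1909 is a Wednesday.
The range spans 498 days (inclusive of both endpoints).
498 = 7 × 71 + 1, so there are 71 full weeks plus 1 extra day.
Each full week contributes 5 weekdays (Mon–Fri): 71 × 5 = 355.
The 1 extra day is Wednesday — 1 of them qualifies.
Total: 355 + 1 = 356.
Holidays: 11 August 1910 (Thu); 20 August 1910 (Sat); 25 October 1910 (Tue); 10 January 1911 (Tue); 3 February 1911 (Fri).
4 of the 5 holidays fall on weekdays; the rest are weekends and were already excluded.
Business days: 356 − 4 = 352.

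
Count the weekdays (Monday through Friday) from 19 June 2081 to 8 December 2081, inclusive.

19 June 2081 is a Thursday.
From 19 June 2081 to 8 December 2081 is 173 days inclusive.
173 = 7 × 24 + 5, so there are 24 full weeks plus 5 extra days.
Each full week contributes 5 weekdays (Mon–Fri): 24 × 5 = 120.
The 5 extra days are Thu, Fri, Sat, Sun, Mon — 3 of them qualify.
Total: 120 + 3 = 123.

123 weekdays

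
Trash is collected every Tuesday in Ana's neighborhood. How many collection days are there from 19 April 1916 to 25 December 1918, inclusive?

19 April 1916 is a Wednesday.
That's 981 days from start to end, counting both.
981 = 7 × 140 + 1, so there are 140 full weeks plus 1 extra day.
Each full week contributes one Tuesday: 140 so far.
The 1 extra day is Wednesday — none qualify.
Total: 140 + 0 = 140.

140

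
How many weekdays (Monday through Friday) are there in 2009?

Jan 1, 2009 is a Thursday.
That's 365 days from start to end, counting both.
365 = 7 × 52 + 1, so there are 52 full weeks plus 1 extra day.
Each full week contributes 5 weekdays (Mon–Fri): 52 × 5 = 260.
The 1 extra day is Thursday — 1 of them qualifies.
Total: 260 + 1 = 261.

261 weekdays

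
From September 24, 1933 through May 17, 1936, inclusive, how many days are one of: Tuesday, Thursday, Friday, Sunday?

553

September 24, 1933 is a Sunday.
That's 967 days from start to end, counting both.
967 = 7 × 138 + 1, so there are 138 full weeks plus 1 extra day.
Each full week contributes 4 days from the set (Tue, Thu, Fri, Sun): 138 × 4 = 552.
The 1 extra day is Sun — 1 of them qualifies.
Total: 552 + 1 = 553.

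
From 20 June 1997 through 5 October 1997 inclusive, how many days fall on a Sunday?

16 Sundays

20 June 1997 is a Friday.
That's 108 days from start to end, counting both.
108 = 7 × 15 + 3, so there are 15 full weeks plus 3 extra days.
Each full week contributes one Sunday: 15 so far.
The 3 extra days are Friday, Saturday, Sunday — 1 of them qualifies.
Total: 15 + 1 = 16.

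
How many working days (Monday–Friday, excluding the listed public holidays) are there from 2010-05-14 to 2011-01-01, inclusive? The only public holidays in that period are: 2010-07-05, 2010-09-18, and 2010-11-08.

2010-05-14 is a Friday.
That's 233 days from start to end, counting both.
233 = 7 × 33 + 2, so there are 33 full weeks plus 2 extra days.
Each full week contributes 5 weekdays (Mon–Fri): 33 × 5 = 165.
The 2 extra days are Friday, Saturday — 1 of them qualifies.
Total: 165 + 1 = 166.
Holidays: 2010-07-05 (Mon); 2010-09-18 (Sat); 2010-11-08 (Mon).
2 of the 3 holidays fall on weekdays; the rest are weekends and were already excluded.
Business days: 166 − 2 = 164.

164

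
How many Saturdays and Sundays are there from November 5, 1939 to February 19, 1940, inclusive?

31

November 5, 1939 is a Sunday.
From November 5, 1939 to February 19, 1940 is 107 days inclusive.
107 = 7 × 15 + 2, so there are 15 full weeks plus 2 extra days.
Each full week contributes 2 weekend days (Sat, Sun): 15 × 2 = 30.
The 2 extra days are Sunday, Monday — 1 of them qualifies.
Total: 30 + 1 = 31.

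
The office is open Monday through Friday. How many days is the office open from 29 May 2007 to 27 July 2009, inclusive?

565 weekdays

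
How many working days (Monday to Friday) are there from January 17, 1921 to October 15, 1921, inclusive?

195

January 17, 1921 is a Monday.
The range spans 272 days (inclusive of both endpoints).
272 = 7 × 38 + 6, so there are 38 full weeks plus 6 extra days.
Each full week contributes 5 weekdays (Mon–Fri): 38 × 5 = 190.
The 6 extra days are Mon, Tue, Wed, Thu, Fri, Sat — 5 of them qualify.
Total: 190 + 5 = 195.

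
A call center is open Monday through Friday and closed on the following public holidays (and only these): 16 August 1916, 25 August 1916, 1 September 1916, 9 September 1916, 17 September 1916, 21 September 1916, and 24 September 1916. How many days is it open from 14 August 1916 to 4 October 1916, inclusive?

34

14 August 1916 is a Monday.
That's 52 days from start to end, counting both.
52 = 7 × 7 + 3, so there are 7 full weeks plus 3 extra days.
Each full week contributes 5 weekdays (Mon–Fri): 7 × 5 = 35.
The 3 extra days are Mon, Tue, Wed — 3 of them qualify.
Total: 35 + 3 = 38.
Holidays: 16 August 1916 (Wed); 25 August 1916 (Fri); 1 September 1916 (Fri); 9 September 1916 (Sat); 17 September 1916 (Sun); 21 September 1916 (Thu); 24 September 1916 (Sun).
4 of the 7 holidays fall on weekdays; the rest are weekends and were already excluded.
Business days: 38 − 4 = 34.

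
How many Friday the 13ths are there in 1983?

1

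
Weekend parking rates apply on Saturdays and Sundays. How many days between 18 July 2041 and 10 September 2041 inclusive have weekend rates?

16

18 July 2041 is a Thursday.
The range spans 55 days (inclusive of both endpoints).
55 = 7 × 7 + 6, so there are 7 full weeks plus 6 extra days.
Each full week contributes 2 weekend days (Sat, Sun): 7 × 2 = 14.
The 6 extra days are Thursday, Friday, Saturday, Sunday, Monday, Tuesday — 2 of them qualify.
Total: 14 + 2 = 16.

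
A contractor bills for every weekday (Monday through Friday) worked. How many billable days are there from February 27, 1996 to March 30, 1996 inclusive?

24 weekdays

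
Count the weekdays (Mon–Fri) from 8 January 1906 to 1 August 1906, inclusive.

8 January 1906 is a Monday.
From 8 January 1906 to 1 August 1906 is 206 days inclusive.
206 = 7 × 29 + 3, so there are 29 full weeks plus 3 extra days.
Each full week contributes 5 weekdays (Mon–Fri): 29 × 5 = 145.
The 3 extra days are Mon, Tue, Wed — 3 of them qualify.
Total: 145 + 3 = 148.

148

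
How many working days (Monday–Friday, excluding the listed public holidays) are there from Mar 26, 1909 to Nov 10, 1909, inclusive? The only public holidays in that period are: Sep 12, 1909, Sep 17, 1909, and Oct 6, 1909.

162

Mar 26, 1909 is a Friday.
From Mar 26, 1909 to Nov 10, 1909 is 230 days inclusive.
230 = 7 × 32 + 6, so there are 32 full weeks plus 6 extra days.
Each full week contributes 5 weekdays (Mon–Fri): 32 × 5 = 160.
The 6 extra days are Friday, Saturday, Sunday, Monday, Tuesday, Wednesday — 4 of them qualify.
Total: 160 + 4 = 164.
Holidays: Sep 12, 1909 (Sun); Sep 17, 1909 (Fri); Oct 6, 1909 (Wed).
2 of the 3 holidays fall on weekdays; the rest are weekends and were already excluded.
Business days: 164 − 2 = 162.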